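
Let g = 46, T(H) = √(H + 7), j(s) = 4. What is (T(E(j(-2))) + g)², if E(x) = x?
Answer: (46 + √11)² ≈ 2432.1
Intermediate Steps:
T(H) = √(7 + H)
(T(E(j(-2))) + g)² = (√(7 + 4) + 46)² = (√11 + 46)² = (46 + √11)²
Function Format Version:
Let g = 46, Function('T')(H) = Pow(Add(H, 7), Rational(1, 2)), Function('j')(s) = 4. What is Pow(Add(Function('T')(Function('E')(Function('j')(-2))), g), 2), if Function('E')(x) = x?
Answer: Pow(Add(46, Pow(11, Rational(1, 2))), 2) ≈ 2432.1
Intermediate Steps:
Function('T')(H) = Pow(Add(7, H), Rational(1, 2))
Pow(Add(Function('T')(Function('E')(Function('j')(-2))), g), 2) = Pow(Add(Pow(Add(7, 4), Rational(1, 2)), 46), 2) = Pow(Add(Pow(11, Rational(1, 2)), 46), 2) = Pow(Add(46, Pow(11, Rational(1, 2))), 2)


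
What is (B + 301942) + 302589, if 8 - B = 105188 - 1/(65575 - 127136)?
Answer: 30740546910/61561 ≈ 4.9935e+5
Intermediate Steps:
B = -6474985981/61561 (B = 8 - (105188 - 1/(65575 - 127136)) = 8 - (105188 - 1/(-61561)) = 8 - (105188 - 1*(-1/61561)) = 8 - (105188 + 1/61561) = 8 - 1*6475478469/61561 = 8 - 6475478469/61561 = -6474985981/61561 ≈ -1.0518e+5)
(B + 301942) + 302589 = (-6474985981/61561 + 301942) + 302589 = 12112865481/61561 + 302589 = 30740546910/61561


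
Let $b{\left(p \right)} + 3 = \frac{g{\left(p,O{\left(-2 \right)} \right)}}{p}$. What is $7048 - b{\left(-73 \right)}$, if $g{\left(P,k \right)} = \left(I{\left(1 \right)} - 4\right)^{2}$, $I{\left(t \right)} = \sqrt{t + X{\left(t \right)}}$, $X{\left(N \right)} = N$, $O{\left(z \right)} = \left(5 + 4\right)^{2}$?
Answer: $\frac{514741}{73} - \frac{8 \sqrt{2}}{73} \approx 7051.1$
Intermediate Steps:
$O{\left(z \right)} = 81$ ($O{\left(z \right)} = 9^{2} = 81$)
$I{\left(t \right)} = \sqrt{2} \sqrt{t}$ ($I{\left(t \right)} = \sqrt{t + t} = \sqrt{2 t} = \sqrt{2} \sqrt{t}$)
$g{\left(P,k \right)} = \left(-4 + \sqrt{2}\right)^{2}$ ($g{\left(P,k \right)} = \left(\sqrt{2} \sqrt{1} - 4\right)^{2} = \left(\sqrt{2} \cdot 1 - 4\right)^{2} = \left(\sqrt{2} - 4\right)^{2} = \left(-4 + \sqrt{2}\right)^{2}$)
$b{\left(p \right)} = -3 + \frac{\left(4 - \sqrt{2}\right)^{2}}{p}$
$7048 - b{\left(-73 \right)} = 7048 - \left(-3 + \frac{\left(4 - \sqrt{2}\right)^{2}}{-73}\right) = 7048 - \left(-3 - \frac{\left(4 - \sqrt{2}\right)^{2}}{73}\right) = 7048 + \left(3 + \frac{\left(4 - \sqrt{2}\right)^{2}}{73}\right) = 7051 + \frac{\left(4 - \sqrt{2}\right)^{2}}{73}$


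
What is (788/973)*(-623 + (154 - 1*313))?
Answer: -616216/973 ≈ -633.32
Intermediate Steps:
(788/973)*(-623 + (154 - 1*313)) = (788*(1/973))*(-623 + (154 - 313)) = 788*(-623 - 159)/973 = (788/973)*(-782) = -616216/973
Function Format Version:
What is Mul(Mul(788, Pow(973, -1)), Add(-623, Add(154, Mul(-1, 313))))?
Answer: Rational(-616216, 973) ≈ -633.32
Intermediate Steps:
Mul(Mul(788, Pow(973, -1)), Add(-623, Add(154, Mul(-1, 313)))) = Mul(Mul(788, Rational(1, 973)), Add(-623, Add(154, -313))) = Mul(Rational(788, 973), Add(-623, -159)) = Mul(Rational(788, 973), -782) = Rational(-616216, 973)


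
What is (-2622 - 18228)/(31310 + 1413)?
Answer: -20850/32723 ≈ -0.63717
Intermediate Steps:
(-2622 - 18228)/(31310 + 1413) = -20850/32723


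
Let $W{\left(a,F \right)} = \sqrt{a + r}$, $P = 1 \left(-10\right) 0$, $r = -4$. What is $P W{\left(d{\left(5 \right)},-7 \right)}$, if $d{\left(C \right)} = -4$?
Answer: $0$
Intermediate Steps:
$P = 0$ ($P = \left(-10\right) 0 = 0$)
$W{\left(a,F \right)} = \sqrt{-4 + a}$ ($W{\left(a,F \right)} = \sqrt{a - 4} = \sqrt{-4 + a}$)
$P W{\left(d{\left(5 \right)},-7 \right)} = 0 \sqrt{-4 - 4} = 0 \sqrt{-8} = 0 \cdot 2 i \sqrt{2} = 0$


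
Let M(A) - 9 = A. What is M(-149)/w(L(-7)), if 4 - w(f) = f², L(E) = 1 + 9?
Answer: 35/24 ≈ 1.4583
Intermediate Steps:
M(A) = 9 + A
L(E) = 10
w(f) = 4 - f²
M(-149)/w(L(-7)) = (9 - 149)/(4 - 1*10²) = -140/(4 - 1*100) = -140/(4 - 100) = -140/(-96) = -140*(-1/96) = 35/24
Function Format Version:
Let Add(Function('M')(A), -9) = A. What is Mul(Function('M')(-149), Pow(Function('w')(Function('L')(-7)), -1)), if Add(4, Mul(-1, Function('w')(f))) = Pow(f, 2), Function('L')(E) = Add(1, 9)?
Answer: Rational(35, 24) ≈ 1.4583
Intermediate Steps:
Function('M')(A) = Add(9, A)
Function('L')(E) = 10
Function('w')(f) = Add(4, Mul(-1, Pow(f, 2)))
Mul(Function('M')(-149), Pow(Function('w')(Function('L')(-7)), -1)) = Mul(Add(9, -149), Pow(Add(4, Mul(-1, Pow(10, 2))), -1)) = Mul(-140, Pow(Add(4, Mul(-1, 100)), -1)) = Mul(-140, Pow(Add(4, -100), -1)) = Mul(-140, Pow(-96, -1)) = Mul(-140, Rational(-1, 96)) = Rational(35, 24)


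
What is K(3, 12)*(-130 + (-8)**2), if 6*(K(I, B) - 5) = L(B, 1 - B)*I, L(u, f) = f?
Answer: 33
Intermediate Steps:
K(I, B) = 5 + I*(1 - B)/6 (K(I, B) = 5 + ((1 - B)*I)/6 = 5 + (I*(1 - B))/6 = 5 + I*(1 - B)/6)
K(3, 12)*(-130 + (-8)**2) = (5 - 1/6*3*(-1 + 12))*(-130 + (-8)**2) = (5 - 1/6*3*11)*(-130 + 64) = (5 - 11/2)*(-66) = -1/2*(-66) = 33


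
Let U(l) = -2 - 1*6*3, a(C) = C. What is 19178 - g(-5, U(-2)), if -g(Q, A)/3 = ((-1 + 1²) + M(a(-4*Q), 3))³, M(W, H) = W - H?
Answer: 33917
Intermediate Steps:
U(l) = -20 (U(l) = -2 - 6*3 = -2 - 18 = -20)
g(Q, A) = -3*(-3 - 4*Q)³ (g(Q, A) = -3*((-1 + 1²) + (-4*Q - 1*3))³ = -3*((-1 + 1) + (-4*Q - 3))³ = -3*(0 + (-3 - 4*Q))³ = -3*(-3 - 4*Q)³)
19178 - g(-5, U(-2)) = 19178 - 3*(3 + 4*(-5))³ = 19178 - 3*(3 - 20)³ = 19178 - 3*(-17)³ = 19178 - 3*(-4913) = 19178 - 1*(-14739) = 19178 + 14739 = 33917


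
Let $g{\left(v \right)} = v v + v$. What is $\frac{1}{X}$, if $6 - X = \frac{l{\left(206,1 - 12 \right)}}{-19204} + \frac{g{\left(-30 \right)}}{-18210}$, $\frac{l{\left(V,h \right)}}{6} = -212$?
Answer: $\frac{2914207}{17431445} \approx 0.16718$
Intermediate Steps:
$l{\left(V,h \right)} = -1272$ ($l{\left(V,h \right)} = 6 \left(-212\right) = -1272$)
$g{\left(v \right)} = v + v^{2}$ ($g{\left(v \right)} = v^{2} + v = v + v^{2}$)
$X = \frac{17431445}{2914207}$ ($X = 6 - \left(- \frac{1272}{-19204} + \frac{\left(-30\right) \left(1 - 30\right)}{-18210}\right) = 6 - \left(\left(-1272\right) \left(- \frac{1}{19204}\right) + \left(-30\right) \left(-29\right) \left(- \frac{1}{18210}\right)\right) = 6 - \left(\frac{318}{4801} + 870 \left(- \frac{1}{18210}\right)\right) = 6 - \left(\frac{318}{4801} - \frac{29}{607}\right) = 6 - \frac{53797}{2914207} = \frac{17431445}{2914207} \approx 5.9815$)
$\frac{1}{X} = \frac{1}{\frac{17431445}{2914207}} = \frac{2914207}{17431445}$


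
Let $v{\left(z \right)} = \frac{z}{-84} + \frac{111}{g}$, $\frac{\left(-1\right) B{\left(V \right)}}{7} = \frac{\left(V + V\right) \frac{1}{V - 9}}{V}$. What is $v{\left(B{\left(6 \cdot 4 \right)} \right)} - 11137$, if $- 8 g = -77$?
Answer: $- \frac{77099413}{6930} \approx -11125.0$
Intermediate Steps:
$g = \frac{77}{8}$ ($g = \left(- \frac{1}{8}\right) \left(-77\right) = \frac{77}{8} \approx 9.625$)
$B{\left(V \right)} = - \frac{14}{-9 + V}$ ($B{\left(V \right)} = - 7 \frac{\left(V + V\right) \frac{1}{V - 9}}{V} = - 7 \frac{2 V \frac{1}{-9 + V}}{V} = - 7 \frac{2}{-9 + V} = - \frac{14}{-9 + V}$)
$v{\left(z \right)} = \frac{888}{77} - \frac{z}{84}$ ($v{\left(z \right)} = \frac{z}{-84} + \frac{111}{\frac{77}{8}} = z \left(- \frac{1}{84}\right) + 111 \cdot \frac{8}{77} = - \frac{z}{84} + \frac{888}{77} = \frac{888}{77} - \frac{z}{84}$)
$v{\left(B{\left(6 \cdot 4 \right)} \right)} - 11137 = \left(\frac{888}{77} - \frac{\left(-14\right) \frac{1}{-9 + 6 \cdot 4}}{84}\right) - 11137 = \left(\frac{888}{77} - \frac{\left(-14\right) \frac{1}{-9 + 24}}{84}\right) - 11137 = \left(\frac{888}{77} - \frac{\left(-14\right) \frac{1}{15}}{84}\right) - 11137 = \left(\frac{888}{77} - - \frac{1}{90}\right) - 11137 = \left(\frac{888}{77} + \frac{1}{90}\right) - 11137 = \frac{79997}{6930} - 11137 = - \frac{77099413}{6930}$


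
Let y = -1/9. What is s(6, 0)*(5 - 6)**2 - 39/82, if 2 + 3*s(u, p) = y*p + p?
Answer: -281/246 ≈ -1.1423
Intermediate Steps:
y = -1/9 (y = -1*1/9 = -1/9 ≈ -0.11111)
s(u, p) = -2/3 + 8*p/27 (s(u, p) = -2/3 + (-p/9 + p)/3 = -2/3 + (8*p/9)/3 = -2/3 + 8*p/27)
s(6, 0)*(5 - 6)**2 - 39/82 = (-2/3 + (8/27)*0)*(5 - 6)**2 - 39/82 = (-2/3 + 0)*(-1)**2 - 39*1/82 = -2/3*1 - 39/82 = -2/3 - 39/82 = -281/246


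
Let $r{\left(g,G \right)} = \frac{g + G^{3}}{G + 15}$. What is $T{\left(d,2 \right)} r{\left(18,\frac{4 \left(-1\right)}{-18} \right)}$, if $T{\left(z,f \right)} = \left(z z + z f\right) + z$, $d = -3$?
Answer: $0$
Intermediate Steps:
$T{\left(z,f \right)} = z + z^{2} + f z$ ($T{\left(z,f \right)} = \left(z^{2} + f z\right) + z = z + z^{2} + f z$)
$r{\left(g,G \right)} = \frac{g + G^{3}}{15 + G}$
$T{\left(d,2 \right)} r{\left(18,\frac{4 \left(-1\right)}{-18} \right)} = - 3 \left(1 + 2 - 3\right) \frac{18 + \left(\frac{4 \left(-1\right)}{-18}\right)^{3}}{15 + \frac{4 \left(-1\right)}{-18}} = \left(-3\right) 0 \frac{18 + \left(\left(-4\right) \left(- \frac{1}{18}\right)\right)^{3}}{15 - - \frac{2}{9}} = 0 \frac{18 + \left(\frac{2}{9}\right)^{3}}{15 + \frac{2}{9}} = 0 \frac{18 + \frac{8}{729}}{\frac{137}{9}} = 0 \cdot \frac{9}{137} \cdot \frac{13130}{729} = 0 \cdot \frac{13130}{11097} = 0$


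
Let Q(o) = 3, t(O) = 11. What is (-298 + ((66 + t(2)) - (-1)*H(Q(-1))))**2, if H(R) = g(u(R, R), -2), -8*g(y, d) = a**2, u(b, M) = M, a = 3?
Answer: 3157729/64 ≈ 49340.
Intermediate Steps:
g(y, d) = -9/8 (g(y, d) = -1/8*3**2 = -1/8*9 = -9/8)
H(R) = -9/8
(-298 + ((66 + t(2)) - (-1)*H(Q(-1))))**2 = (-298 + ((66 + 11) - (-1)*(-9)/8))**2 = (-298 + (77 - 1*9/8))**2 = (-298 + (77 - 9/8))**2 = (-298 + 607/8)**2 = (-1777/8)**2 = 3157729/64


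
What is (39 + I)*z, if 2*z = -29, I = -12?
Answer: -783/2 ≈ -391.50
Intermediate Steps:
z = -29/2 (z = (½)*(-29) = -29/2 ≈ -14.500)
(39 + I)*z = (39 - 12)*(-29/2) = 27*(-29/2) = -783/2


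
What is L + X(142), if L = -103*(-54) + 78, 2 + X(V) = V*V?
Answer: 25802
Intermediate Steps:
X(V) = -2 + V**2 (X(V) = -2 + V*V = -2 + V**2)
L = 5640 (L = 5562 + 78 = 5640)
L + X(142) = 5640 + (-2 + 142**2) = 5640 + (-2 + 20164) = 5640 + 20162 = 25802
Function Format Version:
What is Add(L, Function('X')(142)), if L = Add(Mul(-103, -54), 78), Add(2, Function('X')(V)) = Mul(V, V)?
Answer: 25802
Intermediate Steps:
Function('X')(V) = Add(-2, Pow(V, 2)) (Function('X')(V) = Add(-2, Mul(V, V)) = Add(-2, Pow(V, 2)))
L = 5640 (L = Add(5562, 78) = 5640)
Add(L, Function('X')(142)) = Add(5640, Add(-2, Pow(142, 2))) = Add(5640, Add(-2, 20164)) = Add(5640, 20162) = 25802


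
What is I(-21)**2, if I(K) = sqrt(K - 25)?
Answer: -46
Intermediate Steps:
I(K) = sqrt(-25 + K)
I(-21)**2 = (sqrt(-25 - 21))**2 = (sqrt(-46))**2 = (I*sqrt(46))**2 = -46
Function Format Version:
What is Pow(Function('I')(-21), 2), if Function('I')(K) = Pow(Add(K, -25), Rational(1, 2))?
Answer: -46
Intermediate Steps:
Function('I')(K) = Pow(Add(-25, K), Rational(1, 2))
Pow(Function('I')(-21), 2) = Pow(Pow(Add(-25, -21), Rational(1, 2)), 2) = Pow(Pow(-46, Rational(1, 2)), 2) = Pow(Mul(I, Pow(46, Rational(1, 2))), 2) = -46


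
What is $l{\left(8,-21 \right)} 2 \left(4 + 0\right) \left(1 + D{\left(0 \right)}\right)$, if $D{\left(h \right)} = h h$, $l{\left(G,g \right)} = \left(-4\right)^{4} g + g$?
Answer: $-43176$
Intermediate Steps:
$l{\left(G,g \right)} = 257 g$ ($l{\left(G,g \right)} = 256 g + g = 257 g$)
$D{\left(h \right)} = h^{2}$
$l{\left(8,-21 \right)} 2 \left(4 + 0\right) \left(1 + D{\left(0 \right)}\right) = 257 \left(-21\right) 2 \left(4 + 0\right) \left(1 + 0^{2}\right) = - 5397 \cdot 2 \cdot 4 \left(1 + 0\right) = - 5397 \cdot 2 \cdot 4 \cdot 1 = - 5397 \cdot 2 \cdot 4 = \left(-5397\right) 8 = -43176$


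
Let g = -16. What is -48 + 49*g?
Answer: -832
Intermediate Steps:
-48 + 49*g = -48 + 49*(-16) = -48 - 784 = -832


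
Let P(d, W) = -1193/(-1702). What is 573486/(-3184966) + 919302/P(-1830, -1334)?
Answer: 2491681375201533/1899832219 ≈ 1.3115e+6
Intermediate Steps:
P(d, W) = 1193/1702 (P(d, W) = -1193*(-1/1702) = 1193/1702)
573486/(-3184966) + 919302/P(-1830, -1334) = 573486/(-3184966) + 919302/(1193/1702) = 573486*(-1/3184966) + 919302*(1702/1193) = -286743/1592483 + 1564652004/1193 = 2491681375201533/1899832219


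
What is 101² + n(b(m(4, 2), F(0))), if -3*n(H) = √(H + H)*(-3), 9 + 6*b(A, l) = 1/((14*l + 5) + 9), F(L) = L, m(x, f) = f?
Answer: 10201 + 5*I*√210/42 ≈ 10201.0 + 1.7252*I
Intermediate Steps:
b(A, l) = -3/2 + 1/(6*(14 + 14*l)) (b(A, l) = -3/2 + 1/(6*((14*l + 5) + 9)) = -3/2 + 1/(6*((5 + 14*l) + 9)) = -3/2 + 1/(6*(14 + 14*l)))
n(H) = √2*√H (n(H) = -√(H + H)*(-3)/3 = -√(2*H)*(-3)/3 = -√2*√H*(-3)/3 = -(-1)*√2*√H = √2*√H)
101² + n(b(m(4, 2), F(0))) = 101² + √2*√((-125 - 126*0)/(84*(1 + 0))) = 10201 + √2*√((1/84)*(-125 + 0)/1) = 10201 + √2*√((1/84)*1*(-125)) = 10201 + √2*√(-125/84) = 10201 + √2*(5*I*√105/42) = 10201 + 5*I*√210/42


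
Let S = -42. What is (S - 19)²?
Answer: 3721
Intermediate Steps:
(S - 19)² = (-42 - 19)² = (-61)² = 3721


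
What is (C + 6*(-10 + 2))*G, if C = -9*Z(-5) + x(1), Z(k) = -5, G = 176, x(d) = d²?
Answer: -352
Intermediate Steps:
C = 46 (C = -9*(-5) + 1² = 45 + 1 = 46)
(C + 6*(-10 + 2))*G = (46 + 6*(-10 + 2))*176 = (46 + 6*(-8))*176 = (46 - 48)*176 = -2*176 = -352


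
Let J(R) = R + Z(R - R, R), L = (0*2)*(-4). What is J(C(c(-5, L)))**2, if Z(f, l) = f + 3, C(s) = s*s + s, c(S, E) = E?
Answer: 9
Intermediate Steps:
L = 0 (L = 0*(-4) = 0)
C(s) = s + s**2 (C(s) = s**2 + s = s + s**2)
Z(f, l) = 3 + f
J(R) = 3 + R (J(R) = R + (3 + (R - R)) = R + (3 + 0) = R + 3 = 3 + R)
J(C(c(-5, L)))**2 = (3 + 0*(1 + 0))**2 = (3 + 0*1)**2 = (3 + 0)**2 = 3**2 = 9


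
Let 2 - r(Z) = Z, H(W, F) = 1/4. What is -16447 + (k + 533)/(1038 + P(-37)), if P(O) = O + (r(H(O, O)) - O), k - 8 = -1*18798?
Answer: -68476101/4159 ≈ -16465.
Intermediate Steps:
H(W, F) = 1/4
k = -18790 (k = 8 - 1*18798 = 8 - 18798 = -18790)
r(Z) = 2 - Z
P(O) = 7/4 (P(O) = O + ((2 - 1*1/4) - O) = O + ((2 - 1/4) - O) = O + (7/4 - O) = 7/4)
-16447 + (k + 533)/(1038 + P(-37)) = -16447 + (-18790 + 533)/(1038 + 7/4) = -16447 - 18257/4159/4 = -16447 - 18257*4/4159 = -16447 - 73028/4159 = -68476101/4159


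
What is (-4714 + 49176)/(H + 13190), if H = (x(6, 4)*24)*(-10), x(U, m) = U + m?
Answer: 22231/5395 ≈ 4.1207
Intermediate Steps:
H = -2400 (H = ((6 + 4)*24)*(-10) = (10*24)*(-10) = 240*(-10) = -2400)
(-4714 + 49176)/(H + 13190) = (-4714 + 49176)/(-2400 + 13190) = 44462/10790 = 44462*(1/10790) = 22231/5395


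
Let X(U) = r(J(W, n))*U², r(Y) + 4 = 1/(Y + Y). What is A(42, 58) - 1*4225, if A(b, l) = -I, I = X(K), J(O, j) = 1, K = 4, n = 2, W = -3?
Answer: -4169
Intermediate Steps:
r(Y) = -4 + 1/(2*Y) (r(Y) = -4 + 1/(Y + Y) = -4 + 1/(2*Y))
X(U) = -7*U²/2 (X(U) = (-4 + (½)/1)*U² = (-4 + (½)*1)*U² = (-4 + ½)*U² = -7*U²/2)
I = -56 (I = -7/2*4² = -7/2*16 = -56)
A(b, l) = 56 (A(b, l) = -1*(-56) = 56)
A(42, 58) - 1*4225 = 56 - 1*4225 = 56 - 4225 = -4169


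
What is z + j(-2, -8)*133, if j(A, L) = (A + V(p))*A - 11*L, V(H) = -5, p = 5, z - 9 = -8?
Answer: 13567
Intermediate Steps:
z = 1 (z = 9 - 8 = 1)
j(A, L) = -11*L + A*(-5 + A) (j(A, L) = (A - 5)*A - 11*L = (-5 + A)*A - 11*L = A*(-5 + A) - 11*L = -11*L + A*(-5 + A))
z + j(-2, -8)*133 = 1 + ((-2)² - 11*(-8) - 5*(-2))*133 = 1 + (4 + 88 + 10)*133 = 1 + 102*133 = 1 + 13566 = 13567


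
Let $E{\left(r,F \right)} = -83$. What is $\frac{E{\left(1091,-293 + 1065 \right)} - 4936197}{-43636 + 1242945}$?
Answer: $- \frac{4936280}{1199309} \approx -4.1159$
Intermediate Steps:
$\frac{E{\left(1091,-293 + 1065 \right)} - 4936197}{-43636 + 1242945} = \frac{-83 - 4936197}{-43636 + 1242945} = - \frac{4936280}{1199309}$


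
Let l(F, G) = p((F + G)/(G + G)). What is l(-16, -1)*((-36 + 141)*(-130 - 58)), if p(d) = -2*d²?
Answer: 2852430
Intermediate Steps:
l(F, G) = -(F + G)²/(2*G²) (l(F, G) = -2*(F + G)²/(G + G)² = -2*(F + G)²/(4*G²) = -(F + G)²/(2*G²))
l(-16, -1)*((-36 + 141)*(-130 - 58)) = (-½*(-16 - 1)²/(-1)²)*((-36 + 141)*(-130 - 58)) = (-½*1*(-17)²)*(105*(-188)) = -½*1*289*(-19740) = -289/2*(-19740) = 2852430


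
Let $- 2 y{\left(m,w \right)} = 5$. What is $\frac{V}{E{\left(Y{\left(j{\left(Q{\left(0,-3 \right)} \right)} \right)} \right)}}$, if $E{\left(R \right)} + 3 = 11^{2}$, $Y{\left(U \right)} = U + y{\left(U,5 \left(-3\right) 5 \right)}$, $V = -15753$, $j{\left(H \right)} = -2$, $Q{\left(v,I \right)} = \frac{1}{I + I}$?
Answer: $- \frac{267}{2} \approx -133.5$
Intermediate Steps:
$Q{\left(v,I \right)} = \frac{1}{2 I}$
$y{\left(m,w \right)} = - \frac{5}{2}$ ($y{\left(m,w \right)} = \left(- \frac{1}{2}\right) 5 = - \frac{5}{2}$)
$Y{\left(U \right)} = - \frac{5}{2} + U$ ($Y{\left(U \right)} = U - \frac{5}{2} = - \frac{5}{2} + U$)
$E{\left(R \right)} = 118$ ($E{\left(R \right)} = -3 + 11^{2} = -3 + 121 = 118$)
$\frac{V}{E{\left(Y{\left(j{\left(Q{\left(0,-3 \right)} \right)} \right)} \right)}} = - \frac{15753}{118} = \left(-15753\right) \frac{1}{118} = - \frac{267}{2}$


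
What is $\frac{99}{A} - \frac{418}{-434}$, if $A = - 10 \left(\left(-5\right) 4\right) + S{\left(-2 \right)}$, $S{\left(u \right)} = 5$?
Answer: $\frac{64328}{44485} \approx 1.4461$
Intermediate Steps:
$A = 205$ ($A = - 10 \left(\left(-5\right) 4\right) + 5 = \left(-10\right) \left(-20\right) + 5 = 200 + 5 = 205$)
$\frac{99}{A} - \frac{418}{-434} = \frac{99}{205} - \frac{418}{-434} = 99 \cdot \frac{1}{205} - - \frac{209}{217} = \frac{99}{205} + \frac{209}{217} = \frac{64328}{44485}$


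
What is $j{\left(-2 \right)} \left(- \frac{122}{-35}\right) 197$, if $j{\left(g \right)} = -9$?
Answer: $- \frac{216306}{35} \approx -6180.2$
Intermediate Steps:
$j{\left(-2 \right)} \left(- \frac{122}{-35}\right) 197 = - 9 \left(- \frac{122}{-35}\right) 197 = - 9 \left(\left(-122\right) \left(- \frac{1}{35}\right)\right) 197 = \left(-9\right) \frac{122}{35} \cdot 197 = \left(- \frac{1098}{35}\right) 197 = - \frac{216306}{35}$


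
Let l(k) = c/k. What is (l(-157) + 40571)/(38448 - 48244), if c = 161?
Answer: -3184743/768986 ≈ -4.1415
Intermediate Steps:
l(k) = 161/k
(l(-157) + 40571)/(38448 - 48244) = (161/(-157) + 40571)/(38448 - 48244) = (161*(-1/157) + 40571)/(-9796) = (-161/157 + 40571)*(-1/9796) = (6369486/157)*(-1/9796) = -3184743/768986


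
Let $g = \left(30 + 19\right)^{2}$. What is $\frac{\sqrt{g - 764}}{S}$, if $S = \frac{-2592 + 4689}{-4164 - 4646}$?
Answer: $- \frac{8810 \sqrt{1637}}{2097} \approx -169.98$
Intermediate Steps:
$g = 2401$ ($g = 49^{2} = 2401$)
$S = - \frac{2097}{8810}$ ($S = \frac{2097}{-8810} = 2097 \left(- \frac{1}{8810}\right) = - \frac{2097}{8810} \approx -0.23802$)
$\frac{\sqrt{g - 764}}{S} = \frac{\sqrt{2401 - 764}}{- \frac{2097}{8810}} = \sqrt{1637} \left(- \frac{8810}{2097}\right) = - \frac{8810 \sqrt{1637}}{2097}$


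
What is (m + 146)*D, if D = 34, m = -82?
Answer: 2176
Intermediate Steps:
(m + 146)*D = (-82 + 146)*34 = 64*34 = 2176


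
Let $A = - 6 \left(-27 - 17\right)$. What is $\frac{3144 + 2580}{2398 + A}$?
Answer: $\frac{2862}{1331} \approx 2.1503$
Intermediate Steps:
$A = 264$ ($A = \left(-6\right) \left(-44\right) = 264$)
$\frac{3144 + 2580}{2398 + A} = \frac{3144 + 2580}{2398 + 264} = \frac{5724}{2662} = 5724 \cdot \frac{1}{2662} = \frac{2862}{1331}$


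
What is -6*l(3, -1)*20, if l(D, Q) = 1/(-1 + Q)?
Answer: 60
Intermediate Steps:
-6*l(3, -1)*20 = -6/(-1 - 1)*20 = -6/(-2)*20 = -6*(-½)*20 = 3*20 = 60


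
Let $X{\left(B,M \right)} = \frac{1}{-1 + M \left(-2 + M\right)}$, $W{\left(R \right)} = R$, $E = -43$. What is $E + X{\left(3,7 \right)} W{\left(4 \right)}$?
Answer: $- \frac{729}{17} \approx -42.882$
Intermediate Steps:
$E + X{\left(3,7 \right)} W{\left(4 \right)} = -43 + \frac{1}{-1 + 7^{2} - 14} \cdot 4 = -43 + \frac{1}{-1 + 49 - 14} \cdot 4 = -43 + \frac{1}{34} \cdot 4 = -43 + \frac{2}{17} = - \frac{729}{17}$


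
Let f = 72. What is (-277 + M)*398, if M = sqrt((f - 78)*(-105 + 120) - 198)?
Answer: -110246 + 4776*I*sqrt(2) ≈ -1.1025e+5 + 6754.3*I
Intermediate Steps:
M = 12*I*sqrt(2) (M = sqrt((72 - 78)*(-105 + 120) - 198) = sqrt(-6*15 - 198) = sqrt(-90 - 198) = sqrt(-288) = 12*I*sqrt(2) ≈ 16.971*I)
(-277 + M)*398 = (-277 + 12*I*sqrt(2))*398 = -110246 + 4776*I*sqrt(2)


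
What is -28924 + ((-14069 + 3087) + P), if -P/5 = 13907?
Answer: -109441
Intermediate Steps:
P = -69535 (P = -5*13907 = -69535)
-28924 + ((-14069 + 3087) + P) = -28924 + ((-14069 + 3087) - 69535) = -28924 + (-10982 - 69535) = -28924 - 80517 = -109441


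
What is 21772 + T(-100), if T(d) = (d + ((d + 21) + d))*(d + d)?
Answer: 77572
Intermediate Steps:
T(d) = 2*d*(21 + 3*d) (T(d) = (d + ((21 + d) + d))*(2*d) = (d + (21 + 2*d))*(2*d) = (21 + 3*d)*(2*d) = 2*d*(21 + 3*d))
21772 + T(-100) = 21772 + 6*(-100)*(7 - 100) = 21772 + 6*(-100)*(-93) = 21772 + 55800 = 77572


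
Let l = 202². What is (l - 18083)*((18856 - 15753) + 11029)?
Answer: 321093172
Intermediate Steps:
l = 40804
(l - 18083)*((18856 - 15753) + 11029) = (40804 - 18083)*((18856 - 15753) + 11029) = 22721*(3103 + 11029) = 22721*14132 = 321093172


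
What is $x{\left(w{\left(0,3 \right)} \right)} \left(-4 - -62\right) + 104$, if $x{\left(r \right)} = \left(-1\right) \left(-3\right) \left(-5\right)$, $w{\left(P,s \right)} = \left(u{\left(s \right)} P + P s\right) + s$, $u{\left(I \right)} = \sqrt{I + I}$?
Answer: $-766$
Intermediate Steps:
$u{\left(I \right)} = \sqrt{2} \sqrt{I}$ ($u{\left(I \right)} = \sqrt{2 I} = \sqrt{2} \sqrt{I}$)
$w{\left(P,s \right)} = s + P s + P \sqrt{2} \sqrt{s}$ ($w{\left(P,s \right)} = \left(\sqrt{2} \sqrt{s} P + P s\right) + s = \left(P \sqrt{2} \sqrt{s} + P s\right) + s = \left(P s + P \sqrt{2} \sqrt{s}\right) + s = s + P s + P \sqrt{2} \sqrt{s}$)
$x{\left(r \right)} = -15$ ($x{\left(r \right)} = 3 \left(-5\right) = -15$)
$x{\left(w{\left(0,3 \right)} \right)} \left(-4 - -62\right) + 104 = - 15 \left(-4 - -62\right) + 104 = - 15 \left(-4 + 62\right) + 104 = \left(-15\right) 58 + 104 = -870 + 104 = -766$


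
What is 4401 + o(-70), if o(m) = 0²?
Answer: 4401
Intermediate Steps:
o(m) = 0
4401 + o(-70) = 4401 + 0 = 4401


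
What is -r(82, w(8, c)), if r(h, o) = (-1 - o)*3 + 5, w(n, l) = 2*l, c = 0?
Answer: -2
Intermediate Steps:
r(h, o) = 2 - 3*o (r(h, o) = (-3 - 3*o) + 5 = 2 - 3*o)
-r(82, w(8, c)) = -(2 - 6*0) = -(2 - 3*0) = -(2 + 0) = -1*2 = -2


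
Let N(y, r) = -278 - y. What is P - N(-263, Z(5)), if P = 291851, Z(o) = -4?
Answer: 291866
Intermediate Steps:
P - N(-263, Z(5)) = 291851 - (-278 - 1*(-263)) = 291851 - (-278 + 263) = 291851 - 1*(-15) = 291851 + 15 = 291866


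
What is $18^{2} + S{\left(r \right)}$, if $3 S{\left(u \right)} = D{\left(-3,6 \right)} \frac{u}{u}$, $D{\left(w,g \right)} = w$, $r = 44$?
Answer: $323$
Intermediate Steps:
$S{\left(u \right)} = -1$ ($S{\left(u \right)} = \frac{\left(-3\right) \frac{u}{u}}{3} = \frac{\left(-3\right) 1}{3} = \frac{1}{3} \left(-3\right) = -1$)
$18^{2} + S{\left(r \right)} = 18^{2} - 1 = 324 - 1 = 323$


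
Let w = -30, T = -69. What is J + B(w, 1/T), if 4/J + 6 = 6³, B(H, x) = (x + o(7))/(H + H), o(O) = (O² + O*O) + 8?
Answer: -50639/28980 ≈ -1.7474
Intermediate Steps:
o(O) = 8 + 2*O² (o(O) = (O² + O²) + 8 = 2*O² + 8 = 8 + 2*O²)
B(H, x) = (106 + x)/(2*H) (B(H, x) = (x + (8 + 2*7²))/(H + H) = (x + (8 + 2*49))/((2*H)) = (x + (8 + 98))*(1/(2*H)) = (x + 106)*(1/(2*H)) = (106 + x)*(1/(2*H)) = (106 + x)/(2*H))
J = 2/105 (J = 4/(-6 + 6³) = 4/(-6 + 216) = 4/210 = 4*(1/210) = 2/105 ≈ 0.019048)
J + B(w, 1/T) = 2/105 + (½)*(106 + 1/(-69))/(-30) = 2/105 + (½)*(-1/30)*(106 - 1/69) = 2/105 + (½)*(-1/30)*(7313/69) = 2/105 - 7313/4140 = -50639/28980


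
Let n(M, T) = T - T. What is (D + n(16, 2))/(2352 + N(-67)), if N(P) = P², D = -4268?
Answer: -4268/6841 ≈ -0.62389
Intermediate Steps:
n(M, T) = 0
(D + n(16, 2))/(2352 + N(-67)) = (-4268 + 0)/(2352 + (-67)²) = -4268/(2352 + 4489) = -4268/6841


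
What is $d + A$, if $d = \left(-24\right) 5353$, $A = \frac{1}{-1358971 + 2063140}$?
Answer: $- \frac{90465999767}{704169} \approx -1.2847 \cdot 10^{5}$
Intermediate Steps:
$A = \frac{1}{704169} \approx 1.4201 \cdot 10^{-6}$
$d = -128472$
$d + A = -128472 + \frac{1}{704169} = - \frac{90465999767}{704169}$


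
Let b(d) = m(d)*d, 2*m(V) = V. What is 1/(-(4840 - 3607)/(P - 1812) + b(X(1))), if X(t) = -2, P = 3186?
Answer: 458/505 ≈ 0.90693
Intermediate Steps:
m(V) = V/2
b(d) = d²/2 (b(d) = (d/2)*d = d²/2)
1/(-(4840 - 3607)/(P - 1812) + b(X(1))) = 1/(-(4840 - 3607)/(3186 - 1812) + (½)*(-2)²) = 1/(-1233/1374 + (½)*4) = 1/(-1233/1374 + 2) = 1/(-1*411/458 + 2) = 1/(-411/458 + 2) = 1/(505/458) = 458/505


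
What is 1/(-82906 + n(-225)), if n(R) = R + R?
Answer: -1/83356 ≈ -1.1997e-5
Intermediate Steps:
n(R) = 2*R
1/(-82906 + n(-225)) = 1/(-82906 + 2*(-225)) = 1/(-82906 - 450) = 1/(-83356) = -1/83356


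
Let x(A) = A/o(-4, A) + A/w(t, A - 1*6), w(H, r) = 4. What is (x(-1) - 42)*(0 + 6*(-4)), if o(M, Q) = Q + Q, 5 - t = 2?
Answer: 1002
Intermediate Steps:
t = 3 (t = 5 - 1*2 = 5 - 2 = 3)
o(M, Q) = 2*Q
x(A) = 1/2 + A/4 (x(A) = A/((2*A)) + A/4 = A*(1/(2*A)) + A*(1/4) = 1/2 + A/4)
(x(-1) - 42)*(0 + 6*(-4)) = ((1/2 + (1/4)*(-1)) - 42)*(0 + 6*(-4)) = ((1/2 - 1/4) - 42)*(0 - 24) = (1/4 - 42)*(-24) = -167/4*(-24) = 1002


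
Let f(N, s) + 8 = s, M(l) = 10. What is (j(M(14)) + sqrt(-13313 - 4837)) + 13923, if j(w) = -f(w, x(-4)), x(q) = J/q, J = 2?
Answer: 27863/2 + 55*I*sqrt(6) ≈ 13932.0 + 134.72*I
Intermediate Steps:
x(q) = 2/q
f(N, s) = -8 + s
j(w) = 17/2 (j(w) = -(-8 + 2/(-4)) = -(-8 + 2*(-1/4)) = -(-8 - 1/2) = -1*(-17/2) = 17/2)
(j(M(14)) + sqrt(-13313 - 4837)) + 13923 = (17/2 + sqrt(-13313 - 4837)) + 13923 = (17/2 + sqrt(-18150)) + 13923 = (17/2 + 55*I*sqrt(6)) + 13923 = 27863/2 + 55*I*sqrt(6)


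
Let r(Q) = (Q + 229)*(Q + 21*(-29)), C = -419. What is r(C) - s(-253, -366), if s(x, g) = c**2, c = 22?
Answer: 194836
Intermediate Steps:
s(x, g) = 484 (s(x, g) = 22**2 = 484)
r(Q) = (-609 + Q)*(229 + Q) (r(Q) = (229 + Q)*(Q - 609) = (229 + Q)*(-609 + Q) = (-609 + Q)*(229 + Q))
r(C) - s(-253, -366) = (-139461 + (-419)**2 - 380*(-419)) - 1*484 = (-139461 + 175561 + 159220) - 484 = 195320 - 484 = 194836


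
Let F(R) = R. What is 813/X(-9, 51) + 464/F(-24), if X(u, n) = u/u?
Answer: 2381/3 ≈ 793.67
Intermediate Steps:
X(u, n) = 1
813/X(-9, 51) + 464/F(-24) = 813/1 + 464/(-24) = 813*1 + 464*(-1/24) = 813 - 58/3 = 2381/3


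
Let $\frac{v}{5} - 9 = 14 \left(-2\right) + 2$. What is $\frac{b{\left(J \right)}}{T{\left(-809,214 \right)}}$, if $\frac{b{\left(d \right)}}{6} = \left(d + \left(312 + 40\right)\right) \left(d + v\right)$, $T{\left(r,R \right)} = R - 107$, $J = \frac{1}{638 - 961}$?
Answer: $- \frac{18729659520}{11163203} \approx -1677.8$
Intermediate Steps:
$J = - \frac{1}{323}$ ($J = \frac{1}{-323} = - \frac{1}{323} \approx -0.003096$)
$v = -85$ ($v = 45 + 5 \left(14 \left(-2\right) + 2\right) = 45 + 5 \left(-28 + 2\right) = 45 + 5 \left(-26\right) = 45 - 130 = -85$)
$T{\left(r,R \right)} = -107 + R$ ($T{\left(r,R \right)} = R - 107 = -107 + R$)
$b{\left(d \right)} = 6 \left(-85 + d\right) \left(352 + d\right)$ ($b{\left(d \right)} = 6 \left(d + \left(312 + 40\right)\right) \left(d - 85\right) = 6 \left(d + 352\right) \left(-85 + d\right) = 6 \left(352 + d\right) \left(-85 + d\right) = 6 \left(-85 + d\right) \left(352 + d\right)$)
$\frac{b{\left(J \right)}}{T{\left(-809,214 \right)}} = \frac{-179520 + 6 \left(- \frac{1}{323}\right)^{2} + 1602 \left(- \frac{1}{323}\right)}{-107 + 214} = \frac{-179520 + 6 \cdot \frac{1}{104329} - \frac{1602}{323}}{107} = \left(-179520 + \frac{6}{104329} - \frac{1602}{323}\right) \frac{1}{107} = \left(- \frac{18729659520}{104329}\right) \frac{1}{107} = - \frac{18729659520}{11163203}$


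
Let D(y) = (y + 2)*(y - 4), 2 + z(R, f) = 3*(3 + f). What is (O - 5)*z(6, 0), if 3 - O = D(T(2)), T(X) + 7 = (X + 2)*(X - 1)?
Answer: -63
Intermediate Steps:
z(R, f) = 7 + 3*f (z(R, f) = -2 + 3*(3 + f) = -2 + (9 + 3*f) = 7 + 3*f)
T(X) = -7 + (-1 + X)*(2 + X) (T(X) = -7 + (X + 2)*(X - 1) = -7 + (2 + X)*(-1 + X) = -7 + (-1 + X)*(2 + X))
D(y) = (-4 + y)*(2 + y) (D(y) = (2 + y)*(-4 + y) = (-4 + y)*(2 + y))
O = -4 (O = 3 - (-8 + (-9 + 2 + 2²)² - 2*(-9 + 2 + 2²)) = 3 - (-8 + (-9 + 2 + 4)² - 2*(-9 + 2 + 4)) = 3 - (-8 + (-3)² - 2*(-3)) = 3 - (-8 + 9 + 6) = 3 - 1*7 = 3 - 7 = -4)
(O - 5)*z(6, 0) = (-4 - 5)*(7 + 3*0) = -9*(7 + 0) = -9*7 = -63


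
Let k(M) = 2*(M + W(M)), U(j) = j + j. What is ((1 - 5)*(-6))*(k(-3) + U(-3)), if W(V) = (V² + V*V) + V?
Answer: 432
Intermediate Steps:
W(V) = V + 2*V² (W(V) = (V² + V²) + V = 2*V² + V = V + 2*V²)
U(j) = 2*j
k(M) = 2*M + 2*M*(1 + 2*M) (k(M) = 2*(M + M*(1 + 2*M)) = 2*M + 2*M*(1 + 2*M))
((1 - 5)*(-6))*(k(-3) + U(-3)) = ((1 - 5)*(-6))*(4*(-3)*(1 - 3) + 2*(-3)) = (-4*(-6))*(4*(-3)*(-2) - 6) = 24*(24 - 6) = 24*18 = 432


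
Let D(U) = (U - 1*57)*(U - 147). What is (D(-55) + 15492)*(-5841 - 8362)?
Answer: -541361548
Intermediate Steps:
D(U) = (-147 + U)*(-57 + U) (D(U) = (U - 57)*(-147 + U) = (-57 + U)*(-147 + U) = (-147 + U)*(-57 + U))
(D(-55) + 15492)*(-5841 - 8362) = ((8379 + (-55)² - 204*(-55)) + 15492)*(-5841 - 8362) = ((8379 + 3025 + 11220) + 15492)*(-14203) = (22624 + 15492)*(-14203) = 38116*(-14203) = -541361548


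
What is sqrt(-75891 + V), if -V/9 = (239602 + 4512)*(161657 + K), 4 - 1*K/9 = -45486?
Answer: I*sqrt(1254649122633) ≈ 1.1201e+6*I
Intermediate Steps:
K = 409410 (K = 36 - 9*(-45486) = 36 + 409374 = 409410)
V = -1254649046742 (V = -9*(239602 + 4512)*(161657 + 409410) = -2197026*571067 = -9*139405449638 = -1254649046742)
sqrt(-75891 + V) = sqrt(-75891 - 1254649046742) = sqrt(-1254649122633) = I*sqrt(1254649122633)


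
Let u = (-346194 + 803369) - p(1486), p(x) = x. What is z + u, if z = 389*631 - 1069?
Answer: 700079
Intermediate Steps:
u = 455689 (u = (-346194 + 803369) - 1*1486 = 457175 - 1486 = 455689)
z = 244390 (z = 245459 - 1069 = 244390)
z + u = 244390 + 455689 = 700079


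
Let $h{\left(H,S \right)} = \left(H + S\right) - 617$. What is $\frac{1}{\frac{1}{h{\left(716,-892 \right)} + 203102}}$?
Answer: $202309$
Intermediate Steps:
$h{\left(H,S \right)} = -617 + H + S$
$\frac{1}{\frac{1}{h{\left(716,-892 \right)} + 203102}} = \frac{1}{\frac{1}{\left(-617 + 716 - 892\right) + 203102}} = \frac{1}{\frac{1}{-793 + 203102}} = \frac{1}{\frac{1}{202309}} = 202309$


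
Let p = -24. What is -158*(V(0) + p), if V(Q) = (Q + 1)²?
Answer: 3634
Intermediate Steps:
V(Q) = (1 + Q)²
-158*(V(0) + p) = -158*((1 + 0)² - 24) = -158*(1² - 24) = -158*(1 - 24) = -158*(-23) = 3634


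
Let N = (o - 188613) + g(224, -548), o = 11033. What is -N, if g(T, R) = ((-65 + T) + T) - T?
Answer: 177421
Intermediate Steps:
g(T, R) = -65 + T (g(T, R) = (-65 + 2*T) - T = -65 + T)
N = -177421 (N = (11033 - 188613) + (-65 + 224) = -177580 + 159 = -177421)
-N = -1*(-177421) = 177421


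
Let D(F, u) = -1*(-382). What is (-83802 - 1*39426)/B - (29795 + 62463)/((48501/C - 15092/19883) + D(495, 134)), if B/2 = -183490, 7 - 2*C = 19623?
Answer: -1648365797468609537/6732467694318105 ≈ -244.84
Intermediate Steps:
D(F, u) = 382
C = -9808 (C = 7/2 - 1/2*19623 = 7/2 - 19623/2 = -9808)
B = -366980 (B = 2*(-183490) = -366980)
(-83802 - 1*39426)/B - (29795 + 62463)/((48501/C - 15092/19883) + D(495, 134)) = (-83802 - 1*39426)/(-366980) - (29795 + 62463)/((48501/(-9808) - 15092/19883) + 382) = (-83802 - 39426)*(-1/366980) - 92258/((48501*(-1/9808) - 15092*1/19883) + 382) = -123228*(-1/366980) - 92258/((-48501/9808 - 15092/19883) + 382) = 30807/91745 - 92258/(-1112367719/195012464 + 382) = 30807/91745 - 92258/73382393529/195012464 = 30807/91745 - 92258*195012464/73382393529 = 30807/91745 - 1*17991459903712/73382393529 = 30807/91745 - 17991459903712/73382393529 = -1648365797468609537/6732467694318105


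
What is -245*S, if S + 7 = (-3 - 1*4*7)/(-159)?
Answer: 265090/159 ≈ 1667.2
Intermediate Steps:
S = -1082/159 (S = -7 + (-3 - 1*4*7)/(-159) = -7 + (-3 - 4*7)*(-1/159) = -7 + (-3 - 28)*(-1/159) = -7 - 31*(-1/159) = -7 + 31/159 = -1082/159 ≈ -6.8050)
-245*S = -245*(-1082/159) = 265090/159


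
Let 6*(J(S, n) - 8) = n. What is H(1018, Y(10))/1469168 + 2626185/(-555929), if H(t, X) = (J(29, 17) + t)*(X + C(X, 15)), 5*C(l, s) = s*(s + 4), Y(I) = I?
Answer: -22919914553441/4900518582432 ≈ -4.6770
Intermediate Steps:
J(S, n) = 8 + n/6
C(l, s) = s*(4 + s)/5 (C(l, s) = (s*(s + 4))/5 = (s*(4 + s))/5 = s*(4 + s)/5)
H(t, X) = (57 + X)*(65/6 + t) (H(t, X) = ((8 + (1/6)*17) + t)*(X + (1/5)*15*(4 + 15)) = ((8 + 17/6) + t)*(X + (1/5)*15*19) = (65/6 + t)*(X + 57) = (65/6 + t)*(57 + X) = (57 + X)*(65/6 + t))
H(1018, Y(10))/1469168 + 2626185/(-555929) = (1235/2 + 57*1018 + (65/6)*10 + 10*1018)/1469168 + 2626185/(-555929) = (1235/2 + 58026 + 325/3 + 10180)*(1/1469168) + 2626185*(-1/555929) = (413591/6)*(1/1469168) - 2626185/555929 = 413591/8815008 - 2626185/555929 = -22919914553441/4900518582432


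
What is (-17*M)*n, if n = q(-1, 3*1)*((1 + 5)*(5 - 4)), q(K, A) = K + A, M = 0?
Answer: 0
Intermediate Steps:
q(K, A) = A + K
n = 12 (n = (3*1 - 1)*((1 + 5)*(5 - 4)) = (3 - 1)*(6*1) = 2*6 = 12)
(-17*M)*n = -17*0*12 = 0*12 = 0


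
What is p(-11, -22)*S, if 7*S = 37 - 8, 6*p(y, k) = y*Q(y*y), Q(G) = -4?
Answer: 638/21 ≈ 30.381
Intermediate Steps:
p(y, k) = -2*y/3 (p(y, k) = (y*(-4))/6 = (-4*y)/6 = -2*y/3)
S = 29/7 (S = (37 - 8)/7 = (⅐)*29 = 29/7 ≈ 4.1429)
p(-11, -22)*S = -⅔*(-11)*(29/7) = (22/3)*(29/7) = 638/21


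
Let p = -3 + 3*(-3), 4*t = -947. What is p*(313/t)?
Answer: 15024/947 ≈ 15.865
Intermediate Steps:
t = -947/4 (t = (1/4)*(-947) = -947/4 ≈ -236.75)
p = -12 (p = -3 - 9 = -12)
p*(313/t) = -3756/(-947/4) = -3756*(-4)/947 = -12*(-1252/947) = 15024/947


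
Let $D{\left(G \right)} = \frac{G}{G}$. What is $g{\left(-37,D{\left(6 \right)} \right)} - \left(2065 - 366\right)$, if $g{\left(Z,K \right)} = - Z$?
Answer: $-1662$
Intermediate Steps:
$D{\left(G \right)} = 1$
$g{\left(-37,D{\left(6 \right)} \right)} - \left(2065 - 366\right) = \left(-1\right) \left(-37\right) - \left(2065 - 366\right) = 37 - 1699 = -1662$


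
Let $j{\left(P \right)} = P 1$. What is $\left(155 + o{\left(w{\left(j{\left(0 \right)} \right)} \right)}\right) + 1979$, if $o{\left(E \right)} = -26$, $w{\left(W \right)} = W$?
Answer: $2108$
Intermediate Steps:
$j{\left(P \right)} = P$
$\left(155 + o{\left(w{\left(j{\left(0 \right)} \right)} \right)}\right) + 1979 = \left(155 - 26\right) + 1979 = 129 + 1979 = 2108$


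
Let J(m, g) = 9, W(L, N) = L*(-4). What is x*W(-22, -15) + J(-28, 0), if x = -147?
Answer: -12927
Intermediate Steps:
W(L, N) = -4*L
x*W(-22, -15) + J(-28, 0) = -(-588)*(-22) + 9 = -147*88 + 9 = -12936 + 9 = -12927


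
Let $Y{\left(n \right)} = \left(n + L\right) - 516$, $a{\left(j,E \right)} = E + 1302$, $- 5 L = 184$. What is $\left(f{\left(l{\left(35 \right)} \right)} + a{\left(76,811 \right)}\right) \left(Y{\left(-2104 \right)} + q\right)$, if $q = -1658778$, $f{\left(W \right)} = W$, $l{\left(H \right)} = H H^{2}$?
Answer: $- \frac{373723143912}{5} \approx -7.4745 \cdot 10^{10}$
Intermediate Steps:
$l{\left(H \right)} = H^{3}$
$L = - \frac{184}{5}$ ($L = \left(- \frac{1}{5}\right) 184 = - \frac{184}{5} \approx -36.8$)
$a{\left(j,E \right)} = 1302 + E$
$Y{\left(n \right)} = - \frac{2764}{5} + n$ ($Y{\left(n \right)} = \left(n - \frac{184}{5}\right) - 516 = \left(- \frac{184}{5} + n\right) - 516 = - \frac{2764}{5} + n$)
$\left(f{\left(l{\left(35 \right)} \right)} + a{\left(76,811 \right)}\right) \left(Y{\left(-2104 \right)} + q\right) = \left(35^{3} + \left(1302 + 811\right)\right) \left(\left(- \frac{2764}{5} - 2104\right) - 1658778\right) = \left(42875 + 2113\right) \left(- \frac{13284}{5} - 1658778\right) = 44988 \left(- \frac{8307174}{5}\right) = - \frac{373723143912}{5}$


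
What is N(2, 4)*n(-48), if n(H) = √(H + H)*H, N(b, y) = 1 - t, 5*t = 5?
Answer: 0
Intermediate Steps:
t = 1 (t = (⅕)*5 = 1)
N(b, y) = 0 (N(b, y) = 1 - 1*1 = 1 - 1 = 0)
n(H) = √2*H^(3/2) (n(H) = √(2*H)*H = (√2*√H)*H = √2*H^(3/2))
N(2, 4)*n(-48) = 0*(√2*(-48)^(3/2)) = 0*(√2*(-192*I*√3)) = 0*(-192*I*√6) = 0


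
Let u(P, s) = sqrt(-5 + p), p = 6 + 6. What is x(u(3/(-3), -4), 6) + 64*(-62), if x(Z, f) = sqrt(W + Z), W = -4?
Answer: -3968 + I*sqrt(4 - sqrt(7)) ≈ -3968.0 + 1.1637*I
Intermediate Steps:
p = 12
u(P, s) = sqrt(7) (u(P, s) = sqrt(-5 + 12) = sqrt(7))
x(Z, f) = sqrt(-4 + Z)
x(u(3/(-3), -4), 6) + 64*(-62) = sqrt(-4 + sqrt(7)) + 64*(-62) = sqrt(-4 + sqrt(7)) - 3968 = -3968 + sqrt(-4 + sqrt(7))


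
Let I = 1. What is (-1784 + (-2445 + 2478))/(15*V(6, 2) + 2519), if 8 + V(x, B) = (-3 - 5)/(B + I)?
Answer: -1751/2359 ≈ -0.74226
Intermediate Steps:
V(x, B) = -8 - 8/(1 + B) (V(x, B) = -8 + (-3 - 5)/(B + 1) = -8 - 8/(1 + B))
(-1784 + (-2445 + 2478))/(15*V(6, 2) + 2519) = (-1784 + (-2445 + 2478))/(15*(8*(-2 - 1*2)/(1 + 2)) + 2519) = (-1784 + 33)/(15*(8*(-2 - 2)/3) + 2519) = -1751/(15*(8*(⅓)*(-4)) + 2519) = -1751/(15*(-32/3) + 2519) = -1751/(-160 + 2519) = -1751/2359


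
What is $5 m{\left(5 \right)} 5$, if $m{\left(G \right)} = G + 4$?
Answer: $225$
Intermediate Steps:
$m{\left(G \right)} = 4 + G$
$5 m{\left(5 \right)} 5 = 5 \left(4 + 5\right) 5 = 5 \cdot 9 \cdot 5 = 45 \cdot 5 = 225$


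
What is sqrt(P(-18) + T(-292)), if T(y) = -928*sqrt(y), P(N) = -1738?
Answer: sqrt(-1738 - 1856*I*sqrt(73)) ≈ 84.305 - 94.05*I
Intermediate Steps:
sqrt(P(-18) + T(-292)) = sqrt(-1738 - 1856*I*sqrt(73))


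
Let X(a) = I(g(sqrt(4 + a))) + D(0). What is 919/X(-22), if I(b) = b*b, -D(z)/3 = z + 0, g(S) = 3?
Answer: 919/9 ≈ 102.11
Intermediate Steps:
D(z) = -3*z (D(z) = -3*(z + 0) = -3*z)
I(b) = b**2
X(a) = 9 (X(a) = 3**2 - 3*0 = 9 + 0 = 9)
919/X(-22) = 919/9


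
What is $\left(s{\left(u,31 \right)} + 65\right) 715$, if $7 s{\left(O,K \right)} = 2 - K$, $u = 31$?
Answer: $\frac{304590}{7} \approx 43513.0$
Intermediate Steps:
$s{\left(O,K \right)} = \frac{2}{7} - \frac{K}{7}$ ($s{\left(O,K \right)} = \frac{2 - K}{7} = \frac{2}{7} - \frac{K}{7}$)
$\left(s{\left(u,31 \right)} + 65\right) 715 = \left(\left(\frac{2}{7} - \frac{31}{7}\right) + 65\right) 715 = \left(- \frac{29}{7} + 65\right) 715 = \frac{426}{7} \cdot 715 = \frac{304590}{7}$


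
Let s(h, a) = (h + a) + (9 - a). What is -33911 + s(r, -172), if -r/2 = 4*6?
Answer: -33950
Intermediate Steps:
r = -48 (r = -8*6 = -2*24 = -48)
s(h, a) = 9 + h (s(h, a) = (a + h) + (9 - a) = 9 + h)
-33911 + s(r, -172) = -33911 + (9 - 48) = -33911 - 39 = -33950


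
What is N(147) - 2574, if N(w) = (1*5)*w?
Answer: -1839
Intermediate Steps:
N(w) = 5*w
N(147) - 2574 = 5*147 - 2574 = 735 - 2574 = -1839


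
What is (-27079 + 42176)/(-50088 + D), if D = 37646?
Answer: -15097/12442 ≈ -1.2134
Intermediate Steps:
(-27079 + 42176)/(-50088 + D) = (-27079 + 42176)/(-50088 + 37646) = 15097/(-12442) = 15097*(-1/12442) = -15097/12442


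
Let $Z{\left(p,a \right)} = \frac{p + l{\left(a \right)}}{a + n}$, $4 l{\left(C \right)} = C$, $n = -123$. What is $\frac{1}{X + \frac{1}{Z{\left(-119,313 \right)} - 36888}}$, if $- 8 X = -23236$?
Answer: $\frac{56070086}{162855563267} \approx 0.00034429$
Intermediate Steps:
$l{\left(C \right)} = \frac{C}{4}$
$X = \frac{5809}{2}$ ($X = \left(- \frac{1}{8}\right) \left(-23236\right) = \frac{5809}{2} \approx 2904.5$)
$Z{\left(p,a \right)} = \frac{p + \frac{a}{4}}{-123 + a}$ ($Z{\left(p,a \right)} = \frac{p + \frac{a}{4}}{a - 123} = \frac{p + \frac{a}{4}}{-123 + a}$)
$\frac{1}{X + \frac{1}{Z{\left(-119,313 \right)} - 36888}} = \frac{1}{\frac{5809}{2} + \frac{1}{\frac{-119 + \frac{1}{4} \cdot 313}{-123 + 313} - 36888}} = \frac{1}{\frac{5809}{2} + \frac{1}{\frac{-119 + \frac{313}{4}}{190} - 36888}} = \frac{1}{\frac{5809}{2} + \frac{1}{\frac{1}{190} \left(- \frac{163}{4}\right) - 36888}} = \frac{1}{\frac{5809}{2} + \frac{1}{- \frac{163}{760} - 36888}} = \frac{1}{\frac{5809}{2} + \frac{1}{- \frac{28035043}{760}}} = \frac{1}{\frac{5809}{2} - \frac{760}{28035043}} = \frac{1}{\frac{162855563267}{56070086}} = \frac{56070086}{162855563267}$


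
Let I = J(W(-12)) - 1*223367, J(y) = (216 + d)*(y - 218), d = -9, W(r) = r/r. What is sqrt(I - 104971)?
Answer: 3*I*sqrt(41473) ≈ 610.95*I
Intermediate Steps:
W(r) = 1
J(y) = -45126 + 207*y (J(y) = (216 - 9)*(y - 218) = 207*(-218 + y) = -45126 + 207*y)
I = -268286 (I = (-45126 + 207*1) - 1*223367 = (-45126 + 207) - 223367 = -44919 - 223367 = -268286)
sqrt(I - 104971) = sqrt(-268286 - 104971) = sqrt(-373257) = 3*I*sqrt(41473)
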